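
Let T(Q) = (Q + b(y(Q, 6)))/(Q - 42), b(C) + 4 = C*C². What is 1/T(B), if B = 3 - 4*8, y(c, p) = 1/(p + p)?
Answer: 122688/57023 ≈ 2.1516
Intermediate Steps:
y(c, p) = 1/(2*p)
b(C) = -4 + C³ (b(C) = -4 + C*C² = -4 + C³)
B = -29 (B = 3 - 32 = -29)
T(Q) = (-6911/1728 + Q)/(-42 + Q) (T(Q) = (Q + (-4 + ((½)/6)³))/(Q - 42) = (Q + (-4 + ((½)*(⅙))³))/(-42 + Q) = (Q + (-4 + (1/12)³))/(-42 + Q) = (Q + (-4 + 1/1728))/(-42 + Q) = (Q - 6911/1728)/(-42 + Q) = (-6911/1728 + Q)/(-42 + Q))
1/T(B) = 1/((-6911/1728 - 29)/(-42 - 29)) = 1/(-57023/1728/(-71)) = 1/(-1/71*(-57023/1728)) = 1/(57023/122688) = 122688/57023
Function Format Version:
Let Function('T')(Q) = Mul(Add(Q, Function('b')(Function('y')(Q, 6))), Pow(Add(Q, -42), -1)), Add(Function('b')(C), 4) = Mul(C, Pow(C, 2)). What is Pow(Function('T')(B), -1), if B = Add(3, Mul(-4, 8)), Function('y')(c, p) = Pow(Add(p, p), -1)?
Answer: Rational(122688, 57023) ≈ 2.1516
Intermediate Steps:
Function('y')(c, p) = Mul(Rational(1, 2), Pow(p, -1)) (Function('y')(c, p) = Pow(Mul(2, p), -1) = Mul(Rational(1, 2), Pow(p, -1)))
Function('b')(C) = Add(-4, Pow(C, 3)) (Function('b')(C) = Add(-4, Mul(C, Pow(C, 2))) = Add(-4, Pow(C, 3)))
B = -29 (B = Add(3, -32) = -29)
Function('T')(Q) = Mul(Pow(Add(-42, Q), -1), Add(Rational(-6911, 1728), Q)) (Function('T')(Q) = Mul(Add(Q, Add(-4, Pow(Mul(Rational(1, 2), Pow(6, -1)), 3))), Pow(Add(Q, -42), -1)) = Mul(Add(Q, Add(-4, Pow(Mul(Rational(1, 2), Rational(1, 6)), 3))), Pow(Add(-42, Q), -1)) = Mul(Add(Q, Add(-4, Pow(Rational(1, 12), 3))), Pow(Add(-42, Q), -1)) = Mul(Add(Q, Add(-4, Rational(1, 1728))), Pow(Add(-42, Q), -1)) = Mul(Add(Q, Rational(-6911, 1728)), Pow(Add(-42, Q), -1)) = Mul(Add(Rational(-6911, 1728), Q), Pow(Add(-42, Q), -1)) = Mul(Pow(Add(-42, Q), -1), Add(Rational(-6911, 1728), Q)))
Pow(Function('T')(B), -1) = Pow(Mul(Pow(Add(-42, -29), -1), Add(Rational(-6911, 1728), -29)), -1) = Pow(Mul(Pow(-71, -1), Rational(-57023, 1728)), -1) = Pow(Mul(Rational(-1, 71), Rational(-57023, 1728)), -1) = Pow(Rational(57023, 122688), -1) = Rational(122688, 57023)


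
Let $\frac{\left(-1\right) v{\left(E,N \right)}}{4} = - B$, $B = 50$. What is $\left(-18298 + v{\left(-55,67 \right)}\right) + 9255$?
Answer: $-8843$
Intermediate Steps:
$v{\left(E,N \right)} = 200$ ($v{\left(E,N \right)} = - 4 \left(\left(-1\right) 50\right) = \left(-4\right) \left(-50\right) = 200$)
$\left(-18298 + v{\left(-55,67 \right)}\right) + 9255 = \left(-18298 + 200\right) + 9255 = -18098 + 9255 = -8843$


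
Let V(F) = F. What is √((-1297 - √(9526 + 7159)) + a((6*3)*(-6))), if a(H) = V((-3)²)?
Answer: √(-1288 - √16685) ≈ 37.645*I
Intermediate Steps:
a(H) = 9 (a(H) = (-3)² = 9)
√((-1297 - √(9526 + 7159)) + a((6*3)*(-6))) = √((-1297 - √(9526 + 7159)) + 9) = √((-1297 - √16685) + 9) = √(-1288 - √16685)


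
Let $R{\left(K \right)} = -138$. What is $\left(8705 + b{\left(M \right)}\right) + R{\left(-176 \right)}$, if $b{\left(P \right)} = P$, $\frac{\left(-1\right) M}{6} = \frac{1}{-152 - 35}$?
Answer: $\frac{1602035}{187} \approx 8567.0$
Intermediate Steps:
$M = \frac{6}{187}$ ($M = - \frac{6}{-152 - 35} = - \frac{6}{-187} = \left(-6\right) \left(- \frac{1}{187}\right) = \frac{6}{187} \approx 0.032086$)
$\left(8705 + b{\left(M \right)}\right) + R{\left(-176 \right)} = \left(8705 + \frac{6}{187}\right) - 138 = \frac{1627841}{187} - 138 = \frac{1602035}{187}$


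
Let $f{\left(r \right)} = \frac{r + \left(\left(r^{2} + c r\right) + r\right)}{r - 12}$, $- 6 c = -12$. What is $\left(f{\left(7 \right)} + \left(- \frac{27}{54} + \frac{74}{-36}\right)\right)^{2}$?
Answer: $\frac{652864}{2025} \approx 322.4$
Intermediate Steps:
$c = 2$ ($c = \left(- \frac{1}{6}\right) \left(-12\right) = 2$)
$f{\left(r \right)} = \frac{r^{2} + 4 r}{-12 + r}$ ($f{\left(r \right)} = \frac{r + \left(\left(r^{2} + 2 r\right) + r\right)}{r - 12} = \frac{r + \left(r^{2} + 3 r\right)}{-12 + r} = \frac{r^{2} + 4 r}{-12 + r}$)
$\left(f{\left(7 \right)} + \left(- \frac{27}{54} + \frac{74}{-36}\right)\right)^{2} = \left(\frac{7 \left(4 + 7\right)}{-12 + 7} + \left(- \frac{27}{54} + \frac{74}{-36}\right)\right)^{2} = \left(7 \frac{1}{-5} \cdot 11 + \left(\left(-27\right) \frac{1}{54} + 74 \left(- \frac{1}{36}\right)\right)\right)^{2} = \left(7 \left(- \frac{1}{5}\right) 11 - \frac{23}{9}\right)^{2} = \left(- \frac{77}{5} - \frac{23}{9}\right)^{2} = \left(- \frac{808}{45}\right)^{2} = \frac{652864}{2025}$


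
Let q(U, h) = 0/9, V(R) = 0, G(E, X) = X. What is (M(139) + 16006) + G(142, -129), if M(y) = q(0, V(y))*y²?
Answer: 15877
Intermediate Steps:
q(U, h) = 0 (q(U, h) = 0*(⅑) = 0)
M(y) = 0 (M(y) = 0*y² = 0)
(M(139) + 16006) + G(142, -129) = (0 + 16006) - 129 = 16006 - 129 = 15877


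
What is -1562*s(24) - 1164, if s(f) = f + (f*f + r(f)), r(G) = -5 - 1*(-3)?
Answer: -935240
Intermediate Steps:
r(G) = -2 (r(G) = -5 + 3 = -2)
s(f) = -2 + f + f² (s(f) = f + (f*f - 2) = f + (f² - 2) = f + (-2 + f²) = -2 + f + f²)
-1562*s(24) - 1164 = -1562*(-2 + 24 + 24²) - 1164 = -1562*(-2 + 24 + 576) - 1164 = -1562*598 - 1164 = -934076 - 1164 = -935240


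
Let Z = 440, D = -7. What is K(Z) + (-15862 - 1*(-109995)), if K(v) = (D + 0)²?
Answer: 94182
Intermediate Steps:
K(v) = 49 (K(v) = (-7 + 0)² = (-7)² = 49)
K(Z) + (-15862 - 1*(-109995)) = 49 + (-15862 - 1*(-109995)) = 49 + (-15862 + 109995) = 49 + 94133 = 94182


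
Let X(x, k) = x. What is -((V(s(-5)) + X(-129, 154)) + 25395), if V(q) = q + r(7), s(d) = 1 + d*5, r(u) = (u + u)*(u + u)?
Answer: -25438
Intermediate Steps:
r(u) = 4*u² (r(u) = (2*u)*(2*u) = 4*u²)
s(d) = 1 + 5*d
V(q) = 196 + q (V(q) = q + 4*7² = q + 4*49 = q + 196 = 196 + q)
-((V(s(-5)) + X(-129, 154)) + 25395) = -(((196 + (1 + 5*(-5))) - 129) + 25395) = -(((196 + (1 - 25)) - 129) + 25395) = -(((196 - 24) - 129) + 25395) = -((172 - 129) + 25395) = -(43 + 25395) = -1*25438 = -25438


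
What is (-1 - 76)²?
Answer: 5929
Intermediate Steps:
(-1 - 76)² = (-77)² = 5929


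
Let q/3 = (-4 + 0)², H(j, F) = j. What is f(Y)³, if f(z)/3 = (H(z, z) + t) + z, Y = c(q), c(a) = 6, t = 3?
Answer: 91125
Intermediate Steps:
q = 48 (q = 3*(-4 + 0)² = 3*(-4)² = 3*16 = 48)
Y = 6
f(z) = 9 + 6*z (f(z) = 3*((z + 3) + z) = 3*((3 + z) + z) = 3*(3 + 2*z) = 9 + 6*z)
f(Y)³ = (9 + 6*6)³ = (9 + 36)³ = 45³ = 91125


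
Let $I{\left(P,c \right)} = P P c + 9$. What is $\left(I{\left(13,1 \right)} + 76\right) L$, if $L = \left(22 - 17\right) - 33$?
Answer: $-7112$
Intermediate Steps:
$I{\left(P,c \right)} = 9 + c P^{2}$ ($I{\left(P,c \right)} = P^{2} c + 9 = c P^{2} + 9 = 9 + c P^{2}$)
$L = -28$ ($L = 5 - 33 = -28$)
$\left(I{\left(13,1 \right)} + 76\right) L = \left(\left(9 + 1 \cdot 13^{2}\right) + 76\right) \left(-28\right) = \left(\left(9 + 1 \cdot 169\right) + 76\right) \left(-28\right) = \left(\left(9 + 169\right) + 76\right) \left(-28\right) = \left(178 + 76\right) \left(-28\right) = 254 \left(-28\right) = -7112$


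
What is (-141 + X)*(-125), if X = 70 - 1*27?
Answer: 12250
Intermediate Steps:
X = 43 (X = 70 - 27 = 43)
(-141 + X)*(-125) = (-141 + 43)*(-125) = -98*(-125) = 12250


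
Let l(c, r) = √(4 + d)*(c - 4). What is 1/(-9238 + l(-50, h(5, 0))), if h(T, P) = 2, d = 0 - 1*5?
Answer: -4619/42671780 + 27*I/42671780 ≈ -0.00010824 + 6.3274e-7*I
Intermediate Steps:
d = -5 (d = 0 - 5 = -5)
l(c, r) = I*(-4 + c) (l(c, r) = √(4 - 5)*(c - 4) = √(-1)*(-4 + c) = I*(-4 + c))
1/(-9238 + l(-50, h(5, 0))) = 1/(-9238 + I*(-4 - 50)) = 1/(-9238 + I*(-54)) = 1/(-9238 - 54*I) = (-9238 + 54*I)/85343560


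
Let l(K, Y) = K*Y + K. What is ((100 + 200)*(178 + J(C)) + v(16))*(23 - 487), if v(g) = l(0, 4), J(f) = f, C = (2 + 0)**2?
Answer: -25334400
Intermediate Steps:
l(K, Y) = K + K*Y
C = 4 (C = 2**2 = 4)
v(g) = 0 (v(g) = 0*(1 + 4) = 0*5 = 0)
((100 + 200)*(178 + J(C)) + v(16))*(23 - 487) = ((100 + 200)*(178 + 4) + 0)*(23 - 487) = (300*182 + 0)*(-464) = (54600 + 0)*(-464) = 54600*(-464) = -25334400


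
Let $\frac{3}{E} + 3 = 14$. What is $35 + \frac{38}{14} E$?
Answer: $\frac{2752}{77} \approx 35.74$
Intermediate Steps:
$E = \frac{3}{11}$ ($E = \frac{3}{-3 + 14} = \frac{3}{11} \approx 0.27273$)
$35 + \frac{38}{14} E = 35 + \frac{38}{14} \cdot \frac{3}{11} = 35 + 38 \cdot \frac{1}{14} \cdot \frac{3}{11} = 35 + \frac{19}{7} \cdot \frac{3}{11} = 35 + \frac{57}{77} = \frac{2752}{77}$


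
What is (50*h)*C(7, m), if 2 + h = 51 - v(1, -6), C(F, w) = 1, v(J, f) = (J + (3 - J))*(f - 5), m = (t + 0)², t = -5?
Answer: 4100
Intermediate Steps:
m = 25 (m = (-5 + 0)² = (-5)² = 25)
v(J, f) = -15 + 3*f (v(J, f) = 3*(-5 + f) = -15 + 3*f)
h = 82 (h = -2 + (51 - (-15 + 3*(-6))) = -2 + (51 - (-15 - 18)) = -2 + (51 - 1*(-33)) = -2 + (51 + 33) = -2 + 84 = 82)
(50*h)*C(7, m) = (50*82)*1 = 4100*1 = 4100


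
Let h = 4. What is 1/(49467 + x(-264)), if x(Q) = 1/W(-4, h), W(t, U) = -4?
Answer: 4/197867 ≈ 2.0216e-5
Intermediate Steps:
x(Q) = -1/4 (x(Q) = 1/(-4) = -1/4)
1/(49467 + x(-264)) = 1/(49467 - 1/4) = 1/(197867/4) = 4/197867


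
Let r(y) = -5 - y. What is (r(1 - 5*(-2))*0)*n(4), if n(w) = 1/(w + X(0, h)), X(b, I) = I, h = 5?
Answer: 0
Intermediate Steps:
n(w) = 1/(5 + w) (n(w) = 1/(w + 5) = 1/(5 + w))
(r(1 - 5*(-2))*0)*n(4) = ((-5 - (1 - 5*(-2)))*0)/(5 + 4) = ((-5 - (1 + 10))*0)/9 = ((-5 - 1*11)*0)*(⅑) = ((-5 - 11)*0)*(⅑) = -16*0*(⅑) = 0*(⅑) = 0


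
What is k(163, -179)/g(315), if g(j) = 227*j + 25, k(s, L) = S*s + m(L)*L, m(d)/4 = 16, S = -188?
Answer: -4210/7153 ≈ -0.58856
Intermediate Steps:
m(d) = 64 (m(d) = 4*16 = 64)
k(s, L) = -188*s + 64*L
g(j) = 25 + 227*j
k(163, -179)/g(315) = (-188*163 + 64*(-179))/(25 + 227*315) = (-30644 - 11456)/(25 + 71505) = -42100/71530 = -42100*1/71530 = -4210/7153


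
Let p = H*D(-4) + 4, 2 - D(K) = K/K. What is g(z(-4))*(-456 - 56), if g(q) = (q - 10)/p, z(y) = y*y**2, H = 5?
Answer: 37888/9 ≈ 4209.8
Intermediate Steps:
D(K) = 1 (D(K) = 2 - K/K = 2 - 1*1 = 2 - 1 = 1)
z(y) = y**3
p = 9 (p = 5*1 + 4 = 5 + 4 = 9)
g(q) = -10/9 + q/9 (g(q) = (q - 10)/9 = (-10 + q)*(1/9) = -10/9 + q/9)
g(z(-4))*(-456 - 56) = (-10/9 + (1/9)*(-4)**3)*(-456 - 56) = (-10/9 + (1/9)*(-64))*(-512) = (-10/9 - 64/9)*(-512) = -74/9*(-512) = 37888/9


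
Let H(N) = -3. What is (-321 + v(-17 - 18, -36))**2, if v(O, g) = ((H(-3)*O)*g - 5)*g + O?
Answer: 18469897216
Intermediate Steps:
v(O, g) = O + g*(-5 - 3*O*g) (v(O, g) = ((-3*O)*g - 5)*g + O = (-3*O*g - 5)*g + O = (-5 - 3*O*g)*g + O = g*(-5 - 3*O*g) + O = O + g*(-5 - 3*O*g))
(-321 + v(-17 - 18, -36))**2 = (-321 + ((-17 - 18) - 5*(-36) - 3*(-17 - 18)*(-36)**2))**2 = (-321 + (-35 + 180 - 3*(-35)*1296))**2 = (-321 + (-35 + 180 + 136080))**2 = (-321 + 136225)**2 = 135904**2 = 18469897216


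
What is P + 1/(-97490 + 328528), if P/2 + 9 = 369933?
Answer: 170933002225/231038 ≈ 7.3985e+5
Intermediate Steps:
P = 739848 (P = -18 + 2*369933 = -18 + 739866 = 739848)
P + 1/(-97490 + 328528) = 739848 + 1/(-97490 + 328528) = 739848 + 1/231038 = 170933002225/231038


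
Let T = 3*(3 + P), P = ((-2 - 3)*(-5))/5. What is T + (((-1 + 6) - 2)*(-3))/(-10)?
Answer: 249/10 ≈ 24.900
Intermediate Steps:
P = 5 (P = -5*(-5)*(1/5) = 25*(1/5) = 5)
T = 24 (T = 3*(3 + 5) = 3*8 = 24)
T + (((-1 + 6) - 2)*(-3))/(-10) = 24 + (((-1 + 6) - 2)*(-3))/(-10) = 24 - (5 - 2)*(-3)/10 = 24 - 3*(-3)/10 = 24 - 1/10*(-9) = 24 + 9/10 = 249/10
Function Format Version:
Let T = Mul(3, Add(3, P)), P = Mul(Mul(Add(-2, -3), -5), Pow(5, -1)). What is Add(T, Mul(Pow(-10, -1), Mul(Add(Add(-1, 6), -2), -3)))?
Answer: Rational(249, 10) ≈ 24.900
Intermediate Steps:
P = 5 (P = Mul(Mul(-5, -5), Rational(1, 5)) = Mul(25, Rational(1, 5)) = 5)
T = 24 (T = Mul(3, Add(3, 5)) = Mul(3, 8) = 24)
Add(T, Mul(Pow(-10, -1), Mul(Add(Add(-1, 6), -2), -3))) = Add(24, Mul(Pow(-10, -1), Mul(Add(Add(-1, 6), -2), -3))) = Add(24, Mul(Rational(-1, 10), Mul(Add(5, -2), -3))) = Add(24, Mul(Rational(-1, 10), Mul(3, -3))) = Add(24, Mul(Rational(-1, 10), -9)) = Add(24, Rational(9, 10)) = Rational(249, 10)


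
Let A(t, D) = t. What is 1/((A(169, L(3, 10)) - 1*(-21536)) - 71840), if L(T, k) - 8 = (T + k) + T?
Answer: -1/50135 ≈ -1.9946e-5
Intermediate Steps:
L(T, k) = 8 + k + 2*T (L(T, k) = 8 + ((T + k) + T) = 8 + (k + 2*T) = 8 + k + 2*T)
1/((A(169, L(3, 10)) - 1*(-21536)) - 71840) = 1/((169 - 1*(-21536)) - 71840) = 1/((169 + 21536) - 71840) = 1/(21705 - 71840) = 1/(-50135) = -1/50135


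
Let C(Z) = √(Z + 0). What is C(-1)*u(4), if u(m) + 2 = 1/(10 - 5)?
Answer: -9*I/5 ≈ -1.8*I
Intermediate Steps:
C(Z) = √Z
u(m) = -9/5 (u(m) = -2 + 1/(10 - 5) = -2 + 1/5 = -2 + ⅕ = -9/5)
C(-1)*u(4) = √(-1)*(-9/5) = I*(-9/5) = -9*I/5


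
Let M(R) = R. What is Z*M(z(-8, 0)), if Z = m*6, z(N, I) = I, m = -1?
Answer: 0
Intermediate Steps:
Z = -6 (Z = -1*6 = -6)
Z*M(z(-8, 0)) = -6*0 = 0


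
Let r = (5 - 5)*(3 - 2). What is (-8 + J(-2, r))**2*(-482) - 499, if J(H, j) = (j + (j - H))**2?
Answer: -8211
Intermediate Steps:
r = 0 (r = 0*1 = 0)
J(H, j) = (-H + 2*j)**2
(-8 + J(-2, r))**2*(-482) - 499 = (-8 + (-2 - 2*0)**2)**2*(-482) - 499 = (-8 + (-2 + 0)**2)**2*(-482) - 499 = (-8 + (-2)**2)**2*(-482) - 499 = (-8 + 4)**2*(-482) - 499 = (-4)**2*(-482) - 499 = 16*(-482) - 499 = -7712 - 499 = -8211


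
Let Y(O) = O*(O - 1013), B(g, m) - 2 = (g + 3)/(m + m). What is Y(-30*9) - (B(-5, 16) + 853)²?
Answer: -98434081/256 ≈ -3.8451e+5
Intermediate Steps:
B(g, m) = 2 + (3 + g)/(2*m) (B(g, m) = 2 + (g + 3)/(m + m) = 2 + (3 + g)/((2*m)) = 2 + (3 + g)*(1/(2*m)) = 2 + (3 + g)/(2*m))
Y(O) = O*(-1013 + O)
Y(-30*9) - (B(-5, 16) + 853)² = (-30*9)*(-1013 - 30*9) - ((½)*(3 - 5 + 4*16)/16 + 853)² = -270*(-1013 - 270) - ((½)*(1/16)*(3 - 5 + 64) + 853)² = -270*(-1283) - ((½)*(1/16)*62 + 853)² = 346410 - (31/16 + 853)² = 346410 - (13679/16)² = 346410 - 1*187115041/256 = 346410 - 187115041/256 = -98434081/256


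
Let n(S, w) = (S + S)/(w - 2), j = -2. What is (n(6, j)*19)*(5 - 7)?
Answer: 114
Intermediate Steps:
n(S, w) = 2*S/(-2 + w) (n(S, w) = (2*S)/(-2 + w) = 2*S/(-2 + w))
(n(6, j)*19)*(5 - 7) = ((2*6/(-2 - 2))*19)*(5 - 7) = ((2*6/(-4))*19)*(-2) = ((2*6*(-1/4))*19)*(-2) = -3*19*(-2) = -57*(-2) = 114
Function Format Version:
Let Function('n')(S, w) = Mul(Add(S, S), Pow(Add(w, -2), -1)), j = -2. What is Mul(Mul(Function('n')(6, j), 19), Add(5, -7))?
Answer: 114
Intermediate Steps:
Function('n')(S, w) = Mul(2, S, Pow(Add(-2, w), -1)) (Function('n')(S, w) = Mul(Mul(2, S), Pow(Add(-2, w), -1)) = Mul(2, S, Pow(Add(-2, w), -1)))
Mul(Mul(Function('n')(6, j), 19), Add(5, -7)) = Mul(Mul(Mul(2, 6, Pow(Add(-2, -2), -1)), 19), Add(5, -7)) = Mul(Mul(Mul(2, 6, Pow(-4, -1)), 19), -2) = Mul(Mul(Mul(2, 6, Rational(-1, 4)), 19), -2) = Mul(Mul(-3, 19), -2) = Mul(-57, -2) = 114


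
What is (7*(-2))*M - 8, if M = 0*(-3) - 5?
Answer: 62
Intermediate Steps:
M = -5 (M = 0 - 5 = -5)
(7*(-2))*M - 8 = (7*(-2))*(-5) - 8 = -14*(-5) - 8 = 70 - 8 = 62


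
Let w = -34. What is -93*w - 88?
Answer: 3074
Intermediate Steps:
-93*w - 88 = -93*(-34) - 88 = 3162 - 88 = 3074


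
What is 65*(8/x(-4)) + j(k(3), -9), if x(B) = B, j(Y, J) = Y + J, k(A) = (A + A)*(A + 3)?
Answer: -103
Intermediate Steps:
k(A) = 2*A*(3 + A) (k(A) = (2*A)*(3 + A) = 2*A*(3 + A))
j(Y, J) = J + Y
65*(8/x(-4)) + j(k(3), -9) = 65*(8/(-4)) + (-9 + 2*3*(3 + 3)) = 65*(8*(-1/4)) + (-9 + 2*3*6) = 65*(-2) + (-9 + 36) = -130 + 27 = -103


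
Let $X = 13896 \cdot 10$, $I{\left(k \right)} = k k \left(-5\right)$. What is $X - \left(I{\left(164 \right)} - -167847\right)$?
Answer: $105593$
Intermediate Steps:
$I{\left(k \right)} = - 5 k^{2}$ ($I{\left(k \right)} = k^{2} \left(-5\right) = - 5 k^{2}$)
$X = 138960$
$X - \left(I{\left(164 \right)} - -167847\right) = 138960 - \left(- 5 \cdot 164^{2} - -167847\right) = 138960 - \left(\left(-5\right) 26896 + 167847\right) = 138960 - \left(-134480 + 167847\right) = 138960 - 33367 = 105593$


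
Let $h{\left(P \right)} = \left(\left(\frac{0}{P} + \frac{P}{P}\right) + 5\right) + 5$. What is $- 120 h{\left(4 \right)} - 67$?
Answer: $-1387$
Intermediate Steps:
$h{\left(P \right)} = 11$ ($h{\left(P \right)} = \left(\left(0 + 1\right) + 5\right) + 5 = \left(1 + 5\right) + 5 = 6 + 5 = 11$)
$- 120 h{\left(4 \right)} - 67 = \left(-120\right) 11 - 67 = -1320 - 67 = -1387$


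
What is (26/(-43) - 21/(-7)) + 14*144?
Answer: 86791/43 ≈ 2018.4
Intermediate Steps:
(26/(-43) - 21/(-7)) + 14*144 = (26*(-1/43) - 21*(-⅐)) + 2016 = (-26/43 + 3) + 2016 = 103/43 + 2016 = 86791/43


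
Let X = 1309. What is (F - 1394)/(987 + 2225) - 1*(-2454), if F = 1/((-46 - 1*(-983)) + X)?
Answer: 17700398085/7214152 ≈ 2453.6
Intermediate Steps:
F = 1/2246 (F = 1/((-46 - 1*(-983)) + 1309) = 1/((-46 + 983) + 1309) = 1/(937 + 1309) = 1/2246 ≈ 0.00044524)
(F - 1394)/(987 + 2225) - 1*(-2454) = (1/2246 - 1394)/(987 + 2225) - 1*(-2454) = -3130923/2246/3212 + 2454 = -3130923/2246*1/3212 + 2454 = -3130923/7214152 + 2454 = 17700398085/7214152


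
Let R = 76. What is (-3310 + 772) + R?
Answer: -2462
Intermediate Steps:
(-3310 + 772) + R = (-3310 + 772) + 76 = -2538 + 76 = -2462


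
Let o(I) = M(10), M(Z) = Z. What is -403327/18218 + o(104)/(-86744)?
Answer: -8746594867/395075548 ≈ -22.139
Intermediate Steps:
o(I) = 10
-403327/18218 + o(104)/(-86744) = -403327/18218 + 10/(-86744) = -403327*1/18218 + 10*(-1/86744) = -403327/18218 - 5/43372 = -8746594867/395075548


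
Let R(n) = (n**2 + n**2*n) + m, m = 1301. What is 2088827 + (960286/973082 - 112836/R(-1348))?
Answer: 2487535402899668782126/1190876136524767 ≈ 2.0888e+6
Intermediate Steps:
R(n) = 1301 + n**2 + n**3 (R(n) = (n**2 + n**2*n) + 1301 = (n**2 + n**3) + 1301 = 1301 + n**2 + n**3)
2088827 + (960286/973082 - 112836/R(-1348)) = 2088827 + (960286/973082 - 112836/(1301 + (-1348)**2 + (-1348)**3)) = 2088827 + (960286*(1/973082) - 112836/(1301 + 1817104 - 2449456192)) = 2088827 + (480143/486541 - 112836/(-2447637787)) = 2088827 + (480143/486541 - 112836*(-1/2447637787)) = 2088827 + (480143/486541 + 112836/2447637787) = 2088827 + 1175271049303817/1190876136524767 = 2487535402899668782126/1190876136524767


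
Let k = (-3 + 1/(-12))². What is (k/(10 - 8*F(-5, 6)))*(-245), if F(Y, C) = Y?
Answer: -67081/1440 ≈ -46.584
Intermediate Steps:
k = 1369/144 (k = (-3 - 1/12)² = (-37/12)² = 1369/144 ≈ 9.5069)
(k/(10 - 8*F(-5, 6)))*(-245) = (1369/(144*(10 - 8*(-5))))*(-245) = (1369/(144*(10 + 40)))*(-245) = ((1369/144)/50)*(-245) = ((1369/144)*(1/50))*(-245) = (1369/7200)*(-245) = -67081/1440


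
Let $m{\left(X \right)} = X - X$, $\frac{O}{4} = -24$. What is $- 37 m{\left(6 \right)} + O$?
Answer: $-96$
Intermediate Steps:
$O = -96$ ($O = 4 \left(-24\right) = -96$)
$m{\left(X \right)} = 0$
$- 37 m{\left(6 \right)} + O = \left(-37\right) 0 - 96 = 0 - 96 = -96$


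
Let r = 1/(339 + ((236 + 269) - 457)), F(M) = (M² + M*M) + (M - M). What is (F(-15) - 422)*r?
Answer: 28/387 ≈ 0.072351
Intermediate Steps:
F(M) = 2*M² (F(M) = (M² + M²) + 0 = 2*M² + 0 = 2*M²)
r = 1/387 (r = 1/(339 + (505 - 457)) = 1/(339 + 48) = 1/387 ≈ 0.0025840)
(F(-15) - 422)*r = (2*(-15)² - 422)*(1/387) = (2*225 - 422)*(1/387) = (450 - 422)*(1/387) = 28*(1/387) = 28/387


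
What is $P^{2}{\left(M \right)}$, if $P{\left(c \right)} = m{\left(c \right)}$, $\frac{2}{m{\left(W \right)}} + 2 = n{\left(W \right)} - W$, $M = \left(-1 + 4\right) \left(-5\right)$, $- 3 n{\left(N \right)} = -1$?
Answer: $\frac{9}{400} \approx 0.0225$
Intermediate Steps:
$n{\left(N \right)} = \frac{1}{3}$ ($n{\left(N \right)} = \left(- \frac{1}{3}\right) \left(-1\right) = \frac{1}{3}$)
$M = -15$ ($M = 3 \left(-5\right) = -15$)
$m{\left(W \right)} = \frac{2}{- \frac{5}{3} - W}$ ($m{\left(W \right)} = \frac{2}{-2 - \left(- \frac{1}{3} + W\right)} = \frac{2}{- \frac{5}{3} - W}$)
$P{\left(c \right)} = - \frac{6}{5 + 3 c}$
$P^{2}{\left(M \right)} = \left(- \frac{6}{5 + 3 \left(-15\right)}\right)^{2} = \left(- \frac{6}{5 - 45}\right)^{2} = \left(- \frac{6}{-40}\right)^{2} = \left(\left(-6\right) \left(- \frac{1}{40}\right)\right)^{2} = \left(\frac{3}{20}\right)^{2} = \frac{9}{400}$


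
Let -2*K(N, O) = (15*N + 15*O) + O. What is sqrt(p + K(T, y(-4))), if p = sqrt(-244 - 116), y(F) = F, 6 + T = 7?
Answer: sqrt(98 + 24*I*sqrt(10))/2 ≈ 5.2673 + 1.8011*I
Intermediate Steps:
T = 1 (T = -6 + 7 = 1)
p = 6*I*sqrt(10) (p = sqrt(-360) = 6*I*sqrt(10) ≈ 18.974*I)
K(N, O) = -8*O - 15*N/2 (K(N, O) = -((15*N + 15*O) + O)/2 = -(15*N + 16*O)/2 = -8*O - 15*N/2)
sqrt(p + K(T, y(-4))) = sqrt(6*I*sqrt(10) + (-8*(-4) - 15/2*1)) = sqrt(6*I*sqrt(10) + (32 - 15/2)) = sqrt(6*I*sqrt(10) + 49/2) = sqrt(49/2 + 6*I*sqrt(10))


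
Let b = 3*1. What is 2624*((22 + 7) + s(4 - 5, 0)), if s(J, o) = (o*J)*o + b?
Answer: 83968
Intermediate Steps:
b = 3
s(J, o) = 3 + J*o² (s(J, o) = (o*J)*o + 3 = (J*o)*o + 3 = J*o² + 3 = 3 + J*o²)
2624*((22 + 7) + s(4 - 5, 0)) = 2624*((22 + 7) + (3 + (4 - 5)*0²)) = 2624*(29 + (3 - 1*0)) = 2624*(29 + (3 + 0)) = 2624*(29 + 3) = 2624*32 = 83968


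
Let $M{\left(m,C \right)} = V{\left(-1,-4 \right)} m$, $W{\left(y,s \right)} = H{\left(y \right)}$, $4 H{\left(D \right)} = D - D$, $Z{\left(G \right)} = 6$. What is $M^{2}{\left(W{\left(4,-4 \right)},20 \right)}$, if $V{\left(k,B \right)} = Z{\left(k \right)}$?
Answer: $0$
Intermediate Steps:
$V{\left(k,B \right)} = 6$
$H{\left(D \right)} = 0$ ($H{\left(D \right)} = \frac{D - D}{4} = \frac{1}{4} \cdot 0 = 0$)
$W{\left(y,s \right)} = 0$
$M{\left(m,C \right)} = 6 m$
$M^{2}{\left(W{\left(4,-4 \right)},20 \right)} = \left(6 \cdot 0\right)^{2} = 0^{2} = 0$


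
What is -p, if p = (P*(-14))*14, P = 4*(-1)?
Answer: -784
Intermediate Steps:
P = -4
p = 784 (p = -4*(-14)*14 = 56*14 = 784)
-p = -1*784 = -784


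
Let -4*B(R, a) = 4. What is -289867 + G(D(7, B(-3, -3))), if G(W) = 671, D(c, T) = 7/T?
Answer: -289196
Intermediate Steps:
B(R, a) = -1 (B(R, a) = -¼*4 = -1)
-289867 + G(D(7, B(-3, -3))) = -289867 + 671 = -289196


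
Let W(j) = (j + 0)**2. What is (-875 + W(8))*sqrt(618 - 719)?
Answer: -811*I*sqrt(101) ≈ -8150.5*I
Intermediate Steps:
W(j) = j**2
(-875 + W(8))*sqrt(618 - 719) = (-875 + 8**2)*sqrt(618 - 719) = (-875 + 64)*sqrt(-101) = -811*I*sqrt(101)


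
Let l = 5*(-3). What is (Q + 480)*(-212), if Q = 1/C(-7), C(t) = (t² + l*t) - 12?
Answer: -7225066/71 ≈ -1.0176e+5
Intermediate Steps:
l = -15
C(t) = -12 + t² - 15*t (C(t) = (t² - 15*t) - 12 = -12 + t² - 15*t)
Q = 1/142 (Q = 1/(-12 + (-7)² - 15*(-7)) = 1/(-12 + 49 + 105) = 1/142 ≈ 0.0070423)
(Q + 480)*(-212) = (1/142 + 480)*(-212) = (68161/142)*(-212) = -7225066/71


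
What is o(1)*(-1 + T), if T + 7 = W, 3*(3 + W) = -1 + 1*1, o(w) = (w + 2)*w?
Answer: -33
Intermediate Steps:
o(w) = w*(2 + w) (o(w) = (2 + w)*w = w*(2 + w))
W = -3 (W = -3 + (-1 + 1*1)/3 = -3 + (-1 + 1)/3 = -3 + (1/3)*0 = -3 + 0 = -3)
T = -10 (T = -7 - 3 = -10)
o(1)*(-1 + T) = (1*(2 + 1))*(-1 - 10) = (1*3)*(-11) = 3*(-11) = -33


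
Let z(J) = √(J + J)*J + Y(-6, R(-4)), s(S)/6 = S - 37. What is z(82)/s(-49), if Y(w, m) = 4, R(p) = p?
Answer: -1/129 - 41*√41/129 ≈ -2.0429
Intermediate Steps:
s(S) = -222 + 6*S (s(S) = 6*(S - 37) = 6*(-37 + S) = -222 + 6*S)
z(J) = 4 + √2*J^(3/2) (z(J) = √(J + J)*J + 4 = √(2*J)*J + 4 = (√2*√J)*J + 4 = √2*J^(3/2) + 4 = 4 + √2*J^(3/2))
z(82)/s(-49) = (4 + √2*82^(3/2))/(-222 + 6*(-49)) = (4 + √2*(82*√82))/(-222 - 294) = (4 + 164*√41)/(-516) = (4 + 164*√41)*(-1/516) = -1/129 - 41*√41/129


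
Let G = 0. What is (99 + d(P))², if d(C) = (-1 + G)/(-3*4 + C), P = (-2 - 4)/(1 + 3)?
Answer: 7155625/729 ≈ 9815.7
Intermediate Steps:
P = -3/2 (P = -6/4 = -6*¼ = -3/2 ≈ -1.5000)
d(C) = -1/(-12 + C) (d(C) = (-1 + 0)/(-3*4 + C) = -1/(-12 + C))
(99 + d(P))² = (99 - 1/(-12 - 3/2))² = (99 - 1/(-27/2))² = (99 - 1*(-2/27))² = (99 + 2/27)² = (2675/27)² = 7155625/729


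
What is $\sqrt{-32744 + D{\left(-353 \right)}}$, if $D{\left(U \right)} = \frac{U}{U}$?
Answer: $i \sqrt{32743} \approx 180.95 i$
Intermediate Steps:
$D{\left(U \right)} = 1$
$\sqrt{-32744 + D{\left(-353 \right)}} = \sqrt{-32744 + 1} = \sqrt{-32743} = i \sqrt{32743}$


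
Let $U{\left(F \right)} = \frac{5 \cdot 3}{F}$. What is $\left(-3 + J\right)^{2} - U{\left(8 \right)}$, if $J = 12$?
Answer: $\frac{633}{8} \approx 79.125$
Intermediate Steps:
$U{\left(F \right)} = \frac{15}{F}$
$\left(-3 + J\right)^{2} - U{\left(8 \right)} = \left(-3 + 12\right)^{2} - \frac{15}{8} = 9^{2} - 15 \cdot \frac{1}{8} = 81 - \frac{15}{8} = \frac{633}{8}$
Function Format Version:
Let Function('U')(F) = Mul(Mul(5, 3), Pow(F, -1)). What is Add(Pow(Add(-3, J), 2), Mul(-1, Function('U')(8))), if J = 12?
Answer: Rational(633, 8) ≈ 79.125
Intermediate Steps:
Function('U')(F) = Mul(15, Pow(F, -1))
Add(Pow(Add(-3, J), 2), Mul(-1, Function('U')(8))) = Add(Pow(Add(-3, 12), 2), Mul(-1, Mul(15, Pow(8, -1)))) = Add(Pow(9, 2), Mul(-1, Mul(15, Rational(1, 8)))) = Add(81, Mul(-1, Rational(15, 8))) = Add(81, Rational(-15, 8)) = Rational(633, 8)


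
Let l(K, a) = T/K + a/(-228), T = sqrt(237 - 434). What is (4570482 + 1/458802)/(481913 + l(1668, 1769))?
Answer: 84579868090678819819119325/8917983209485893776144157 - 105222667512829135*I*sqrt(197)/8917983209485893776144157 ≈ 9.4842 - 1.6561e-7*I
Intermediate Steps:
T = I*sqrt(197) (T = sqrt(-197) = I*sqrt(197) ≈ 14.036*I)
l(K, a) = -a/228 + I*sqrt(197)/K (l(K, a) = (I*sqrt(197))/K + a/(-228) = I*sqrt(197)/K + a*(-1/228) = I*sqrt(197)/K - a/228 = -a/228 + I*sqrt(197)/K)
(4570482 + 1/458802)/(481913 + l(1668, 1769)) = (4570482 + 1/458802)/(481913 + (-1/228*1769 + I*sqrt(197)/1668)) = (4570482 + 1/458802)/(481913 + (-1769/228 + I*sqrt(197)*(1/1668))) = 2096946282565/(458802*(481913 + (-1769/228 + I*sqrt(197)/1668))) = 2096946282565/(458802*(109874395/228 + I*sqrt(197)/1668))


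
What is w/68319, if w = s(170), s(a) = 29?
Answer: 29/68319 ≈ 0.00042448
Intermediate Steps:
w = 29
w/68319 = 29/68319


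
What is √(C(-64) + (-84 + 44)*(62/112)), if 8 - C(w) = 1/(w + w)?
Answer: I*√177310/112 ≈ 3.7597*I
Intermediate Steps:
C(w) = 8 - 1/(2*w) (C(w) = 8 - 1/(w + w) = 8 - 1/(2*w))
√(C(-64) + (-84 + 44)*(62/112)) = √((8 - ½/(-64)) + (-84 + 44)*(62/112)) = √((8 - ½*(-1/64)) - 2480/112) = √((8 + 1/128) - 40*31/56) = √(1025/128 - 155/7) = √(-12665/896) = I*√177310/112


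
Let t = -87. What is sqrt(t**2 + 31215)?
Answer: 8*sqrt(606) ≈ 196.94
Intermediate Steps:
sqrt(t**2 + 31215) = sqrt((-87)**2 + 31215) = sqrt(7569 + 31215) = sqrt(38784) = 8*sqrt(606)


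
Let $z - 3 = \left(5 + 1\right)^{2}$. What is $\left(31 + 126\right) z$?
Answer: $6123$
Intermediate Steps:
$z = 39$ ($z = 3 + \left(5 + 1\right)^{2} = 3 + 6^{2} = 3 + 36 = 39$)
$\left(31 + 126\right) z = \left(31 + 126\right) 39 = 157 \cdot 39 = 6123$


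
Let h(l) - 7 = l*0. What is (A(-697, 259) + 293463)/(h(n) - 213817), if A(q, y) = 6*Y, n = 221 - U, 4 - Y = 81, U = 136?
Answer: -97667/71270 ≈ -1.3704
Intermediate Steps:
Y = -77 (Y = 4 - 1*81 = 4 - 81 = -77)
n = 85 (n = 221 - 1*136 = 221 - 136 = 85)
h(l) = 7 (h(l) = 7 + l*0 = 7 + 0 = 7)
A(q, y) = -462 (A(q, y) = 6*(-77) = -462)
(A(-697, 259) + 293463)/(h(n) - 213817) = (-462 + 293463)/(7 - 213817) = 293001/(-213810) = 293001*(-1/213810) = -97667/71270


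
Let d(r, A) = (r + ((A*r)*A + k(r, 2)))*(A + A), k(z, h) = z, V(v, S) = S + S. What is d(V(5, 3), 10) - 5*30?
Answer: 12090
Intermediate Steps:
V(v, S) = 2*S
d(r, A) = 2*A*(2*r + r*A**2) (d(r, A) = (r + ((A*r)*A + r))*(A + A) = (r + (r*A**2 + r))*(2*A) = (r + (r + r*A**2))*(2*A) = (2*r + r*A**2)*(2*A) = 2*A*(2*r + r*A**2))
d(V(5, 3), 10) - 5*30 = 2*10*(2*3)*(2 + 10**2) - 5*30 = 2*10*6*(2 + 100) - 150 = 2*10*6*102 - 150 = 12240 - 150 = 12090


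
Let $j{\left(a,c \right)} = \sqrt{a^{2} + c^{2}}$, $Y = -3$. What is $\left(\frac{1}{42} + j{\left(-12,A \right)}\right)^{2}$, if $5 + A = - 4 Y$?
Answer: $\frac{340453}{1764} + \frac{\sqrt{193}}{21} \approx 193.66$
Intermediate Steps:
$A = 7$ ($A = -5 - -12 = -5 + 12 = 7$)
$\left(\frac{1}{42} + j{\left(-12,A \right)}\right)^{2} = \left(\frac{1}{42} + \sqrt{\left(-12\right)^{2} + 7^{2}}\right)^{2} = \left(\frac{1}{42} + \sqrt{144 + 49}\right)^{2} = \left(\frac{1}{42} + \sqrt{193}\right)^{2}$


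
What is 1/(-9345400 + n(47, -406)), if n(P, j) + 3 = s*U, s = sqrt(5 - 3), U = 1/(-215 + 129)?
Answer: -34559300294/322970588645448481 + 43*sqrt(2)/322970588645448481 ≈ -1.0700e-7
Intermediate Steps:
U = -1/86 (U = 1/(-86) = -1/86 ≈ -0.011628)
s = sqrt(2) ≈ 1.4142
n(P, j) = -3 - sqrt(2)/86 (n(P, j) = -3 + sqrt(2)*(-1/86) = -3 - sqrt(2)/86)
1/(-9345400 + n(47, -406)) = 1/(-9345400 + (-3 - sqrt(2)/86)) = 1/(-9345403 - sqrt(2)/86)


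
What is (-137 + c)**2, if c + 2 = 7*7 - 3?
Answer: 8649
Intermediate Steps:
c = 44 (c = -2 + (7*7 - 3) = -2 + (49 - 3) = -2 + 46 = 44)
(-137 + c)**2 = (-137 + 44)**2 = (-93)**2 = 8649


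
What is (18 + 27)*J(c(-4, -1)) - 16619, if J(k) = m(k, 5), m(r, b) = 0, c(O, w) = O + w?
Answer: -16619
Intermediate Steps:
J(k) = 0
(18 + 27)*J(c(-4, -1)) - 16619 = (18 + 27)*0 - 16619 = 45*0 - 16619 = 0 - 16619 = -16619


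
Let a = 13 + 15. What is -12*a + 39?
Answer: -297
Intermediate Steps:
a = 28
-12*a + 39 = -12*28 + 39 = -336 + 39 = -297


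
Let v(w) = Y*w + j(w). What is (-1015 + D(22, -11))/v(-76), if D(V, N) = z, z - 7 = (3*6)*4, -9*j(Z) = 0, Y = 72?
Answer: 13/76 ≈ 0.17105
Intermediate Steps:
j(Z) = 0 (j(Z) = -⅑*0 = 0)
z = 79 (z = 7 + (3*6)*4 = 7 + 18*4 = 7 + 72 = 79)
D(V, N) = 79
v(w) = 72*w (v(w) = 72*w + 0 = 72*w)
(-1015 + D(22, -11))/v(-76) = (-1015 + 79)/((72*(-76))) = -936/(-5472) = -936*(-1/5472) = 13/76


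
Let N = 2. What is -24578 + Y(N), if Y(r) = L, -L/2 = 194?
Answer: -24966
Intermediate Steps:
L = -388 (L = -2*194 = -388)
Y(r) = -388
-24578 + Y(N) = -24578 - 388 = -24966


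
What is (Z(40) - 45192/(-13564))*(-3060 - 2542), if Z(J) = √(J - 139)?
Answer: -63291396/3391 - 16806*I*√11 ≈ -18665.0 - 55739.0*I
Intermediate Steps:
Z(J) = √(-139 + J)
(Z(40) - 45192/(-13564))*(-3060 - 2542) = (√(-139 + 40) - 45192/(-13564))*(-3060 - 2542) = (√(-99) - 45192*(-1/13564))*(-5602) = (3*I*√11 + 11298/3391)*(-5602) = (11298/3391 + 3*I*√11)*(-5602) = -63291396/3391 - 16806*I*√11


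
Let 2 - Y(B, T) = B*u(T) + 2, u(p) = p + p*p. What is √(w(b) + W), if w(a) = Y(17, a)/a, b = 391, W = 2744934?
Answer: √2738270 ≈ 1654.8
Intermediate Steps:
u(p) = p + p²
Y(B, T) = -B*T*(1 + T) (Y(B, T) = 2 - (B*(T*(1 + T)) + 2) = 2 - (B*T*(1 + T) + 2) = 2 - (2 + B*T*(1 + T)) = 2 + (-2 - B*T*(1 + T)) = -B*T*(1 + T))
w(a) = -17 - 17*a (w(a) = (-1*17*a*(1 + a))/a = (-17*a*(1 + a))/a = -17 - 17*a)
√(w(b) + W) = √((-17 - 17*391) + 2744934) = √((-17 - 6647) + 2744934) = √(-6664 + 2744934) = √2738270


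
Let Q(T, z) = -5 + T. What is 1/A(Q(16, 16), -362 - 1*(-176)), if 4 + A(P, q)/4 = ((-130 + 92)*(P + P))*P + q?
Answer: -1/37544 ≈ -2.6635e-5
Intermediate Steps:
A(P, q) = -16 - 304*P² + 4*q (A(P, q) = -16 + 4*(((-130 + 92)*(P + P))*P + q) = -16 + 4*((-76*P)*P + q) = -16 + 4*(-76*P² + q) = -16 + 4*(q - 76*P²) = -16 + (-304*P² + 4*q) = -16 - 304*P² + 4*q)
1/A(Q(16, 16), -362 - 1*(-176)) = 1/(-16 - 304*(-5 + 16)² + 4*(-362 - 1*(-176))) = 1/(-16 - 304*11² + 4*(-362 + 176)) = 1/(-16 - 304*121 + 4*(-186)) = 1/(-16 - 36784 - 744) = 1/(-37544) = -1/37544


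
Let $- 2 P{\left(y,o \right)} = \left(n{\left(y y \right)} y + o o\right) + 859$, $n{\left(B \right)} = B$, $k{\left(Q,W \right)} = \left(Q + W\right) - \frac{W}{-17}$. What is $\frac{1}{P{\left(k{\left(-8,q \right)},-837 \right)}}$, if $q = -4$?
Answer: $- \frac{4913}{1718558426} \approx -2.8588 \cdot 10^{-6}$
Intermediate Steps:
$k{\left(Q,W \right)} = Q + \frac{18 W}{17}$ ($k{\left(Q,W \right)} = \left(Q + W\right) - W \left(- \frac{1}{17}\right) = \left(Q + W\right) - - \frac{W}{17} = \left(Q + W\right) + \frac{W}{17} = Q + \frac{18 W}{17}$)
$P{\left(y,o \right)} = - \frac{859}{2} - \frac{o^{2}}{2} - \frac{y^{3}}{2}$ ($P{\left(y,o \right)} = - \frac{\left(y y y + o o\right) + 859}{2} = - \frac{\left(y^{2} y + o^{2}\right) + 859}{2} = - \frac{\left(y^{3} + o^{2}\right) + 859}{2} = - \frac{\left(o^{2} + y^{3}\right) + 859}{2} = - \frac{859 + o^{2} + y^{3}}{2} = - \frac{859}{2} - \frac{o^{2}}{2} - \frac{y^{3}}{2}$)
$\frac{1}{P{\left(k{\left(-8,q \right)},-837 \right)}} = \frac{1}{- \frac{859}{2} - \frac{\left(-837\right)^{2}}{2} - \frac{\left(-8 + \frac{18}{17} \left(-4\right)\right)^{3}}{2}} = \frac{1}{- \frac{859}{2} - \frac{700569}{2} - \frac{\left(-8 - \frac{72}{17}\right)^{3}}{2}} = \frac{1}{- \frac{859}{2} - \frac{700569}{2} - \frac{\left(- \frac{208}{17}\right)^{3}}{2}} = \frac{1}{- \frac{859}{2} - \frac{700569}{2} - - \frac{4499456}{4913}} = \frac{1}{- \frac{859}{2} - \frac{700569}{2} + \frac{4499456}{4913}} = \frac{1}{- \frac{1718558426}{4913}} = - \frac{4913}{1718558426}$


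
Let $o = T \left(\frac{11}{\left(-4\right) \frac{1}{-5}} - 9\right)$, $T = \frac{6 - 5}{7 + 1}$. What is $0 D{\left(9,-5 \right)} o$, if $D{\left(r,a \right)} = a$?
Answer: $0$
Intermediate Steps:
$T = \frac{1}{8}$ ($T = 1 \cdot \frac{1}{8} = \frac{1}{8} \approx 0.125$)
$o = \frac{19}{32}$ ($o = \frac{\frac{11}{\left(-4\right) \frac{1}{-5}} - 9}{8} = \frac{\frac{11}{\left(-4\right) \left(- \frac{1}{5}\right)} - 9}{8} = \frac{\frac{11}{\frac{4}{5}} - 9}{8} = \frac{11 \cdot \frac{5}{4} - 9}{8} = \frac{\frac{55}{4} - 9}{8} = \frac{1}{8} \cdot \frac{19}{4} = \frac{19}{32} \approx 0.59375$)
$0 D{\left(9,-5 \right)} o = 0 \left(-5\right) \frac{19}{32} = 0 \cdot \frac{19}{32} = 0$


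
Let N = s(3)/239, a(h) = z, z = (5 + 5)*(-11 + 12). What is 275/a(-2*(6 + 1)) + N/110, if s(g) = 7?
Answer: 361491/13145 ≈ 27.500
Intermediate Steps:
z = 10 (z = 10*1 = 10)
a(h) = 10
N = 7/239 ≈ 0.029289
275/a(-2*(6 + 1)) + N/110 = 275/10 + (7/239)/110 = 275*(1/10) + (7/239)*(1/110) = 55/2 + 7/26290 = 361491/13145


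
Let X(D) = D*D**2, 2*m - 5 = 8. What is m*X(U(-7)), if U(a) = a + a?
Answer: -17836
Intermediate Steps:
m = 13/2 (m = 5/2 + (1/2)*8 = 5/2 + 4 = 13/2 ≈ 6.5000)
U(a) = 2*a
X(D) = D**3
m*X(U(-7)) = 13*(2*(-7))**3/2 = (13/2)*(-14)**3 = (13/2)*(-2744) = -17836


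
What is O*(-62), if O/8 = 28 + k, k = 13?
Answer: -20336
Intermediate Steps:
O = 328 (O = 8*(28 + 13) = 8*41 = 328)
O*(-62) = 328*(-62) = -20336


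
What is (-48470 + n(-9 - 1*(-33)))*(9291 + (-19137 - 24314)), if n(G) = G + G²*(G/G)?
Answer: 1635239200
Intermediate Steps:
n(G) = G + G² (n(G) = G + G²*1 = G + G²)
(-48470 + n(-9 - 1*(-33)))*(9291 + (-19137 - 24314)) = (-48470 + (-9 - 1*(-33))*(1 + (-9 - 1*(-33))))*(9291 + (-19137 - 24314)) = (-48470 + (-9 + 33)*(1 + (-9 + 33)))*(9291 - 43451) = (-48470 + 24*(1 + 24))*(-34160) = (-48470 + 24*25)*(-34160) = (-48470 + 600)*(-34160) = -47870*(-34160) = 1635239200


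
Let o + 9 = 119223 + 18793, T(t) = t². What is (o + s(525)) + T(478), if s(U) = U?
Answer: 367016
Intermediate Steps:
o = 138007 (o = -9 + (119223 + 18793) = -9 + 138016 = 138007)
(o + s(525)) + T(478) = (138007 + 525) + 478² = 138532 + 228484 = 367016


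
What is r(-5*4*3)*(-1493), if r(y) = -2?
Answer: 2986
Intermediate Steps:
r(-5*4*3)*(-1493) = -2*(-1493) = 2986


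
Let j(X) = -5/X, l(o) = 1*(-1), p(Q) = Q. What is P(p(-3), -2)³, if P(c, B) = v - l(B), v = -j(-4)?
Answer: -1/64 ≈ -0.015625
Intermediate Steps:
l(o) = -1
v = -5/4 (v = -(-5)/(-4) = -(-5)*(-1)/4 = -1*5/4 = -5/4 ≈ -1.2500)
P(c, B) = -¼ (P(c, B) = -5/4 - 1*(-1) = -5/4 + 1 = -¼)
P(p(-3), -2)³ = (-¼)³ = -1/64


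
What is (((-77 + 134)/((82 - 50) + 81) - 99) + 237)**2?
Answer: 244953801/12769 ≈ 19183.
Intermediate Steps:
(((-77 + 134)/((82 - 50) + 81) - 99) + 237)**2 = ((57/(32 + 81) - 99) + 237)**2 = ((57/113 - 99) + 237)**2 = (-11130/113 + 237)**2 = (15651/113)**2 = 244953801/12769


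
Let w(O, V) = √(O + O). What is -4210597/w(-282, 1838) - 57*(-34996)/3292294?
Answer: 997386/1646147 + 4210597*I*√141/282 ≈ 0.60589 + 1.773e+5*I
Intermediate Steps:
w(O, V) = √2*√O (w(O, V) = √(2*O) = √2*√O)
-4210597/w(-282, 1838) - 57*(-34996)/3292294 = -4210597*(-I*√141/282) - 57*(-34996)/3292294 = -4210597*(-I*√141/282) + 1994772*(1/3292294) = -4210597*(-I*√141/282) + 997386/1646147 = -(-4210597)*I*√141/282 + 997386/1646147 = 4210597*I*√141/282 + 997386/1646147 = 997386/1646147 + 4210597*I*√141/282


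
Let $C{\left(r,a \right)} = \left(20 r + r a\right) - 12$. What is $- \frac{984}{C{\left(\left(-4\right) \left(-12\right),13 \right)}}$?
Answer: $- \frac{82}{131} \approx -0.62595$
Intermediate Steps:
$C{\left(r,a \right)} = -12 + 20 r + a r$ ($C{\left(r,a \right)} = \left(20 r + a r\right) - 12 = -12 + 20 r + a r$)
$- \frac{984}{C{\left(\left(-4\right) \left(-12\right),13 \right)}} = - \frac{984}{-12 + 20 \left(\left(-4\right) \left(-12\right)\right) + 13 \left(\left(-4\right) \left(-12\right)\right)} = - \frac{984}{-12 + 20 \cdot 48 + 13 \cdot 48} = - \frac{984}{-12 + 960 + 624} = - \frac{984}{1572} = \left(-1\right) \frac{82}{131} = - \frac{82}{131}$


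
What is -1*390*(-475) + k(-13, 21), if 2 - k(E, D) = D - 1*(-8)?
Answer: 185223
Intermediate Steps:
k(E, D) = -6 - D (k(E, D) = 2 - (D - 1*(-8)) = 2 - (D + 8) = 2 - (8 + D) = 2 + (-8 - D) = -6 - D)
-1*390*(-475) + k(-13, 21) = -1*390*(-475) + (-6 - 1*21) = -390*(-475) + (-6 - 21) = 185250 - 27 = 185223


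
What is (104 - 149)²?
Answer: 2025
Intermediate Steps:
(104 - 149)² = (-45)² = 2025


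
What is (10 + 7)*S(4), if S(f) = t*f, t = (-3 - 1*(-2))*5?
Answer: -340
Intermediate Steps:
t = -5 (t = (-3 + 2)*5 = -1*5 = -5)
S(f) = -5*f
(10 + 7)*S(4) = (10 + 7)*(-5*4) = 17*(-20) = -340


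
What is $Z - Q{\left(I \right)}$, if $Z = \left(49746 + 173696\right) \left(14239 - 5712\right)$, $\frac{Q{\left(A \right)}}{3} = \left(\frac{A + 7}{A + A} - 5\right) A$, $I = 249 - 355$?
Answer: $\frac{3810576985}{2} \approx 1.9053 \cdot 10^{9}$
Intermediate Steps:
$I = -106$ ($I = 249 - 355 = -106$)
$Q{\left(A \right)} = 3 A \left(-5 + \frac{7 + A}{2 A}\right)$ ($Q{\left(A \right)} = 3 \left(\frac{A + 7}{A + A} - 5\right) A = 3 \left(\frac{7 + A}{2 A} - 5\right) A = 3 \left(-5 + \frac{7 + A}{2 A}\right) A = 3 A \left(-5 + \frac{7 + A}{2 A}\right)$)
$Z = 1905289934$ ($Z = 223442 \left(14239 - 5712\right) = 223442 \cdot 8527 = 1905289934$)
$Z - Q{\left(I \right)} = 1905289934 - \left(\frac{21}{2} - -1431\right) = 1905289934 - \left(\frac{21}{2} + 1431\right) = 1905289934 - \frac{2883}{2} = \frac{3810576985}{2}$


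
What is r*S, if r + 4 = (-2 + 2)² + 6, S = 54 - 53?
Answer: 2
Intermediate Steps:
S = 1
r = 2 (r = -4 + ((-2 + 2)² + 6) = -4 + (0² + 6) = -4 + (0 + 6) = -4 + 6 = 2)
r*S = 2*1 = 2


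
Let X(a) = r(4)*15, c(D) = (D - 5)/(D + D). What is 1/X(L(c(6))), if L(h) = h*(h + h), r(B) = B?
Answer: 1/60 ≈ 0.016667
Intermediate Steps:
c(D) = (-5 + D)/(2*D) (c(D) = (-5 + D)/((2*D)) = (-5 + D)*(1/(2*D)) = (-5 + D)/(2*D))
L(h) = 2*h**2 (L(h) = h*(2*h) = 2*h**2)
X(a) = 60 (X(a) = 4*15 = 60)
1/X(L(c(6))) = 1/60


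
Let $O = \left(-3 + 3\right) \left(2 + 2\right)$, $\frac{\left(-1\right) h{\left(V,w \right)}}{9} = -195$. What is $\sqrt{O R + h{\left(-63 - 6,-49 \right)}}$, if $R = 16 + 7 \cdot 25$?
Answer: $3 \sqrt{195} \approx 41.893$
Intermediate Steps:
$h{\left(V,w \right)} = 1755$ ($h{\left(V,w \right)} = \left(-9\right) \left(-195\right) = 1755$)
$R = 191$ ($R = 16 + 175 = 191$)
$O = 0$ ($O = 0 \cdot 4 = 0$)
$\sqrt{O R + h{\left(-63 - 6,-49 \right)}} = \sqrt{0 \cdot 191 + 1755} = \sqrt{0 + 1755} = \sqrt{1755} = 3 \sqrt{195}$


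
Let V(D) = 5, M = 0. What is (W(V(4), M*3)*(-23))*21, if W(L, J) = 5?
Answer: -2415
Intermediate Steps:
(W(V(4), M*3)*(-23))*21 = (5*(-23))*21 = -115*21 = -2415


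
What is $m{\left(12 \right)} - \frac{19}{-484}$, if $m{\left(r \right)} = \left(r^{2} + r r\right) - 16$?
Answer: $\frac{131667}{484} \approx 272.04$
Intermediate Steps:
$m{\left(r \right)} = -16 + 2 r^{2}$ ($m{\left(r \right)} = \left(r^{2} + r^{2}\right) - 16 = 2 r^{2} - 16 = -16 + 2 r^{2}$)
$m{\left(12 \right)} - \frac{19}{-484} = \left(-16 + 2 \cdot 12^{2}\right) - \frac{19}{-484} = \left(-16 + 2 \cdot 144\right) - - \frac{19}{484} = \left(-16 + 288\right) + \frac{19}{484} = 272 + \frac{19}{484} = \frac{131667}{484}$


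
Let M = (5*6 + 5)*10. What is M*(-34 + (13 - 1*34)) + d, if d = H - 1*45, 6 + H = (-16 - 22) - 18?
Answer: -19357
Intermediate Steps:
H = -62 (H = -6 + ((-16 - 22) - 18) = -6 + (-38 - 18) = -6 - 56 = -62)
d = -107 (d = -62 - 1*45 = -62 - 45 = -107)
M = 350 (M = (30 + 5)*10 = 35*10 = 350)
M*(-34 + (13 - 1*34)) + d = 350*(-34 + (13 - 1*34)) - 107 = 350*(-34 + (13 - 34)) - 107 = 350*(-34 - 21) - 107 = 350*(-55) - 107 = -19250 - 107 = -19357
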